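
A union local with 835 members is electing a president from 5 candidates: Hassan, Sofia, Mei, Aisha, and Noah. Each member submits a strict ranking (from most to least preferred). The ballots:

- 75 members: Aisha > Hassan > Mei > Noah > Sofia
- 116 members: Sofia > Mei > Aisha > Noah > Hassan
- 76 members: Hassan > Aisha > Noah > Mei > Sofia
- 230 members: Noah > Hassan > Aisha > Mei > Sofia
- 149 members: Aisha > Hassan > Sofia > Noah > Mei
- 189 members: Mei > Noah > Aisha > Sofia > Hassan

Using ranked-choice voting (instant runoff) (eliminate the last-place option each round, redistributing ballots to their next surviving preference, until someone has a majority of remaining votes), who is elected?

Aisha

Round 1: Hassan 76, Sofia 116, Mei 189, Aisha 224, Noah 230. Eliminate Hassan.
Round 2: Sofia 116, Mei 189, Aisha 300, Noah 230. Eliminate Sofia.
Round 3: Mei 305, Aisha 300, Noah 230. Eliminate Noah.
Round 4: Mei 305, Aisha 530. Aisha has a majority.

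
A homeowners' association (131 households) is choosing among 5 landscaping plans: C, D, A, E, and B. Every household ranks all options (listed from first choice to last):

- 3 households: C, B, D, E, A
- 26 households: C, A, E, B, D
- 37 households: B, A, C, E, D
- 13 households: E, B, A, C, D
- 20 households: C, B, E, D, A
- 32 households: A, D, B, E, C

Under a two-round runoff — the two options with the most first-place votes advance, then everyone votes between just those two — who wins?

B

Round 1 first-place votes: C 49, D 0, A 32, E 13, B 37.
C and B advance.
Runoff: C is preferred to B by 49 voters; B by 82.
B wins the runoff.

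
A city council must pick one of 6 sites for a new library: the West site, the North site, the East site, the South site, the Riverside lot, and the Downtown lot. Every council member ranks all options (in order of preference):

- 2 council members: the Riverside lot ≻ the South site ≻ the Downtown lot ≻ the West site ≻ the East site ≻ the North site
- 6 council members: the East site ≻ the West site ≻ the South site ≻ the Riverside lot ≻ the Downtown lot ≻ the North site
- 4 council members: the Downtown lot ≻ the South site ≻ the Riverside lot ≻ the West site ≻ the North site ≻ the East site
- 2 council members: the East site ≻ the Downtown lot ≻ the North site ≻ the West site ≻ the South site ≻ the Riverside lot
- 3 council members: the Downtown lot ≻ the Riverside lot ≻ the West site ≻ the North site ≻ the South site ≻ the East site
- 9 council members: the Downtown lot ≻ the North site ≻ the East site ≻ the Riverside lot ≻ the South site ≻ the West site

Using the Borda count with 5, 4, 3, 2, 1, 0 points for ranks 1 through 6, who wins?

the West site: 2·2 + 6·4 + 4·2 + 2·2 + 3·3 + 9·0 = 49
the North site: 2·0 + 6·0 + 4·1 + 2·3 + 3·2 + 9·4 = 52
the East site: 2·1 + 6·5 + 4·0 + 2·5 + 3·0 + 9·3 = 69
the South site: 2·4 + 6·3 + 4·4 + 2·1 + 3·1 + 9·1 = 56
the Riverside lot: 2·5 + 6·2 + 4·3 + 2·0 + 3·4 + 9·2 = 64
the Downtown lot: 2·3 + 6·1 + 4·5 + 2·4 + 3·5 + 9·5 = 100
the Downtown lot has the highest Borda score (100).

the Downtown lot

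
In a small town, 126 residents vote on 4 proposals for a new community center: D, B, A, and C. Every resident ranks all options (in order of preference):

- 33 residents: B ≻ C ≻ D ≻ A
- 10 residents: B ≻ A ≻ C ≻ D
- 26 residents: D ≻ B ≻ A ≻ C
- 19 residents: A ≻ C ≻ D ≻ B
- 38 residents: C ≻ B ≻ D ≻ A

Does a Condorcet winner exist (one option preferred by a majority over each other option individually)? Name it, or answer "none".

B vs D: 81–45 for B.
B vs A: 107–19 for B.
B vs C: 69–57 for B.
B beats every other option head-to-head.

B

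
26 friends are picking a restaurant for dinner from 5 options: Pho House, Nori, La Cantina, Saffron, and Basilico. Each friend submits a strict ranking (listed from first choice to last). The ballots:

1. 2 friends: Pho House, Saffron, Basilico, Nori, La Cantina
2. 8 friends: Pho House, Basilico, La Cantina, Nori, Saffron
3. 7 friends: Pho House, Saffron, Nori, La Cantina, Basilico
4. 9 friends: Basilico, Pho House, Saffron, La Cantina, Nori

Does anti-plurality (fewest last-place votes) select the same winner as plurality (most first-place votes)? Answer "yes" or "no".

Anti-plurality — last-place votes: Pho House 0, Nori 9, La Cantina 2, Saffron 8, Basilico 7. Winner: Pho House.
Plurality — first-place votes: Pho House 17, Nori 0, La Cantina 0, Saffron 0, Basilico 9. Winner: Pho House.
The two methods agree.

yes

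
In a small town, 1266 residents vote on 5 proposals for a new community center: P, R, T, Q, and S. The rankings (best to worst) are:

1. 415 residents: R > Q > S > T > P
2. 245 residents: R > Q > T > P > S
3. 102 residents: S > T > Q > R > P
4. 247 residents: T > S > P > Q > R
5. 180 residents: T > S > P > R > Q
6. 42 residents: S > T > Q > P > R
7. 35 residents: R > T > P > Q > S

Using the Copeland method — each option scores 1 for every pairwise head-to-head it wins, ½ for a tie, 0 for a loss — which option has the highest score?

R

P: loses to R, T, Q, and S → score 0.
R: beats P, T, Q, and S → score 4.
T: beats P and S; loses to R and Q → score 2.
Q: beats P, T, and S; loses to R → score 3.
S: beats P; loses to R, T, and Q → score 1.
R has the best pairwise record.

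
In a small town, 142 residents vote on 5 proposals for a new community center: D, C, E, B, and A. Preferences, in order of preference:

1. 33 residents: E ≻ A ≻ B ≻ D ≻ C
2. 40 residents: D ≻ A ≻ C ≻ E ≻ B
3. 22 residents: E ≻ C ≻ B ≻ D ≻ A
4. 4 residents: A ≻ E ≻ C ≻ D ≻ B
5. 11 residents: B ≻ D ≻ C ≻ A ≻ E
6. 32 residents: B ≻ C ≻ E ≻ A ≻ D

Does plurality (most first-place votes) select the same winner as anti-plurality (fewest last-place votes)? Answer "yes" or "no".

Plurality — first-place votes: D 40, C 0, E 55, B 43, A 4. Winner: E.
Anti-plurality — last-place votes: D 32, C 33, E 11, B 44, A 22. Winner: E.
The two methods agree.

yes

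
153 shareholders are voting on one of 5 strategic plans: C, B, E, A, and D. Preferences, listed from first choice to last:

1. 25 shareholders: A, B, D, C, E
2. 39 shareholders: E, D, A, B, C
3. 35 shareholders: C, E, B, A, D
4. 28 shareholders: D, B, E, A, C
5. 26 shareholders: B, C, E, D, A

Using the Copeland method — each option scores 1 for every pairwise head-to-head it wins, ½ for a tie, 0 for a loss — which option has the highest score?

B

C: beats E; loses to B, A, and D → score 1.
B: beats C, E, A, and D → score 4.
E: beats A and D; loses to C and B → score 2.
A: beats C; loses to B, E, and D → score 1.
D: beats C and A; loses to B and E → score 2.
B has the best pairwise record.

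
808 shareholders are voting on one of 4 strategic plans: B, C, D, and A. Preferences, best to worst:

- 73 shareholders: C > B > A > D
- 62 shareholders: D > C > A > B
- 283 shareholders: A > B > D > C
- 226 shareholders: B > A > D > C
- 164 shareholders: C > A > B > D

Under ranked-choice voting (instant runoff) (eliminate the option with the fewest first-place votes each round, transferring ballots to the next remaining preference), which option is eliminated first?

Round 1: B 226, C 237, D 62, A 283. Eliminate D.

D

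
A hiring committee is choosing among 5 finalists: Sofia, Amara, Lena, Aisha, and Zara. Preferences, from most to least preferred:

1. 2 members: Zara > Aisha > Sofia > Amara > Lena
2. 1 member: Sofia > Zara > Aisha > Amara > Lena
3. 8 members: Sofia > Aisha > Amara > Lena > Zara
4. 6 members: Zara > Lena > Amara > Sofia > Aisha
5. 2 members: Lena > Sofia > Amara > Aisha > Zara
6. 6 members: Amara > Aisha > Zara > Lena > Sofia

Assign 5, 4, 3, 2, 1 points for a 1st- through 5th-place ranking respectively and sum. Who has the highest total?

Sofia: 2·3 + 1·5 + 8·5 + 6·2 + 2·4 + 6·1 = 77
Amara: 2·2 + 1·2 + 8·3 + 6·3 + 2·3 + 6·5 = 84
Lena: 2·1 + 1·1 + 8·2 + 6·4 + 2·5 + 6·2 = 65
Aisha: 2·4 + 1·3 + 8·4 + 6·1 + 2·2 + 6·4 = 77
Zara: 2·5 + 1·4 + 8·1 + 6·5 + 2·1 + 6·3 = 72
Amara has the highest Borda score (84).

Amara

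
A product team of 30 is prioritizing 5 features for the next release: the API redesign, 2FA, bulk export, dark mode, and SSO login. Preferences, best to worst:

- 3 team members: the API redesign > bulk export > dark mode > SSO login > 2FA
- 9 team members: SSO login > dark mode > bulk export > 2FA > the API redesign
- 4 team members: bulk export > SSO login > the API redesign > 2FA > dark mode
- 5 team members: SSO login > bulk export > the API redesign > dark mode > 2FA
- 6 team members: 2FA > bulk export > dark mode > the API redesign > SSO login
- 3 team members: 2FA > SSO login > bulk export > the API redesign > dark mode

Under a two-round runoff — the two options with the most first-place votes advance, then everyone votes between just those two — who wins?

Round 1 first-place votes: the API redesign 3, 2FA 9, bulk export 4, dark mode 0, SSO login 14.
SSO login and 2FA advance.
Runoff: SSO login is preferred to 2FA by 21 voters; 2FA by 9.
SSO login wins the runoff.

SSO login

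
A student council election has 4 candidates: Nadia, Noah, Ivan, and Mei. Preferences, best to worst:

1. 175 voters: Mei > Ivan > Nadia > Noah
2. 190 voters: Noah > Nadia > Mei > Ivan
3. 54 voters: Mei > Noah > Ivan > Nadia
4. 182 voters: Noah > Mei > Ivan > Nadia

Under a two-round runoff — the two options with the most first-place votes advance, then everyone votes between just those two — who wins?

Round 1 first-place votes: Nadia 0, Noah 372, Ivan 0, Mei 229.
Noah and Mei advance.
Runoff: Noah is preferred to Mei by 372 voters; Mei by 229.
Noah wins the runoff.

Noah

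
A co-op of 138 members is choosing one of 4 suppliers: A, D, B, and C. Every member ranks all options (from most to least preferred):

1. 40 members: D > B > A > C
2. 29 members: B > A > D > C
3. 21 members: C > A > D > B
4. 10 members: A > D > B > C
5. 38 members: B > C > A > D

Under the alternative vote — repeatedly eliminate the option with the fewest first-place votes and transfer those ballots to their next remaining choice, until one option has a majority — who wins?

D

Round 1: A 10, D 40, B 67, C 21. Eliminate A.
Round 2: D 50, B 67, C 21. Eliminate C.
Round 3: D 71, B 67. D has a majority.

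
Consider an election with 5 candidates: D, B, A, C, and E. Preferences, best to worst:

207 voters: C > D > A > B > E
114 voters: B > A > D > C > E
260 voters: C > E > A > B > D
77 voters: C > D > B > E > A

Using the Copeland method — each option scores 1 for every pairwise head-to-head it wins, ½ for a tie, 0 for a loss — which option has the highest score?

C

D: beats E; loses to B, A, and C → score 1.
B: beats D and E; loses to A and C → score 2.
A: beats D and B; loses to C and E → score 2.
C: beats D, B, A, and E → score 4.
E: beats A; loses to D, B, and C → score 1.
C has the best pairwise record.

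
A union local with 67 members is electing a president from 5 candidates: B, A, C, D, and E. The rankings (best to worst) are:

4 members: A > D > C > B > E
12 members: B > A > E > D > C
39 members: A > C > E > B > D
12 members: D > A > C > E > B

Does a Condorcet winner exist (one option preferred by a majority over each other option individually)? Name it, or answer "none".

A vs B: 55–12 for A.
A vs C: 67–0 for A.
A vs D: 55–12 for A.
A vs E: 67–0 for A.
A beats every other option head-to-head.

A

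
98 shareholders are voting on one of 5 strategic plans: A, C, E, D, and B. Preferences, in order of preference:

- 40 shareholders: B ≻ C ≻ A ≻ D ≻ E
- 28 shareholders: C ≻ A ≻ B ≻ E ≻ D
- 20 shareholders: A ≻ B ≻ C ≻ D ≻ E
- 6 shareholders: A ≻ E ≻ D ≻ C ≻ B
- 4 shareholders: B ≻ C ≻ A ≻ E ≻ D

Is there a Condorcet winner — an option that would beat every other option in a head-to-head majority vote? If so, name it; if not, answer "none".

none

Checking pairwise contests:
C beats A 72–26.
B beats C 64–34.
A beats E 98–0.
A beats D 98–0.
A beats B 54–44.
Every option loses at least one head-to-head, so there is no Condorcet winner.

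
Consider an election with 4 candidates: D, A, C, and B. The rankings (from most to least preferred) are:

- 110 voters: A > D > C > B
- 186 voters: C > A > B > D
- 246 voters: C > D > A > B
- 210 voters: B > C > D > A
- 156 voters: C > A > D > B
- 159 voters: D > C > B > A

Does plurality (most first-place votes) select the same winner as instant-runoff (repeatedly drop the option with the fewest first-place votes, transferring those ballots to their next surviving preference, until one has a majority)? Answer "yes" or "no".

yes

Plurality — first-place votes: D 159, A 110, C 588, B 210. Winner: C.
Instant-runoff — R1 D 159, A 110, C 588, B 210 (C winner). Winner: C.
The two methods agree.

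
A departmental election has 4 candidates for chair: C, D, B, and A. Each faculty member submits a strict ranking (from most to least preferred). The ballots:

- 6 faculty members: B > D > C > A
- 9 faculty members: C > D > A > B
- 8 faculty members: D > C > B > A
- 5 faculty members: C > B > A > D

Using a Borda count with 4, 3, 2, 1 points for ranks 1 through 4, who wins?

C

C: 6·2 + 9·4 + 8·3 + 5·4 = 92
D: 6·3 + 9·3 + 8·4 + 5·1 = 82
B: 6·4 + 9·1 + 8·2 + 5·3 = 64
A: 6·1 + 9·2 + 8·1 + 5·2 = 42
C has the highest Borda score (92).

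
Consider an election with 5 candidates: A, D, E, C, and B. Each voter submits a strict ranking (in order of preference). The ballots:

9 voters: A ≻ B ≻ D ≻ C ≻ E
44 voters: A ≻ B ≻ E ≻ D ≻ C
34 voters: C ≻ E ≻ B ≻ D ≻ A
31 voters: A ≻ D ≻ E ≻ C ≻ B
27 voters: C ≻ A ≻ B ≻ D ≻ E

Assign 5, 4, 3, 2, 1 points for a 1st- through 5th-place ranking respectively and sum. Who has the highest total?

A

A: 9·5 + 44·5 + 34·1 + 31·5 + 27·4 = 562
D: 9·3 + 44·2 + 34·2 + 31·4 + 27·2 = 361
E: 9·1 + 44·3 + 34·4 + 31·3 + 27·1 = 397
C: 9·2 + 44·1 + 34·5 + 31·2 + 27·5 = 429
B: 9·4 + 44·4 + 34·3 + 31·1 + 27·3 = 426
A has the highest Borda score (562).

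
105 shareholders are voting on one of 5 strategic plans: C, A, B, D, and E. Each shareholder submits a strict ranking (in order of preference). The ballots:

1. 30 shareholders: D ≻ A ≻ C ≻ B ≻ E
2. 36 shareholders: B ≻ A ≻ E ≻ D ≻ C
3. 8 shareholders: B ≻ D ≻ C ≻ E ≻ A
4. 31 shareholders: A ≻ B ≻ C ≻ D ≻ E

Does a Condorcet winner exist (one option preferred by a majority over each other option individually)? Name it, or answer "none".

A vs C: 97–8 for A.
A vs B: 61–44 for A.
A vs D: 67–38 for A.
A vs E: 97–8 for A.
A beats every other option head-to-head.

A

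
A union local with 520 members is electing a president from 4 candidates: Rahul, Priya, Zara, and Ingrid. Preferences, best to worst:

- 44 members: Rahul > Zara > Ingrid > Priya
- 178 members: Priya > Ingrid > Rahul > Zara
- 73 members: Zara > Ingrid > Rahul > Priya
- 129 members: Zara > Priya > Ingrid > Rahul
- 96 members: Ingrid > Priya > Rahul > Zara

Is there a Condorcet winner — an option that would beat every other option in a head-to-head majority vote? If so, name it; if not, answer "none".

Priya vs Rahul: 403–117 for Priya.
Priya vs Zara: 274–246 for Priya.
Priya vs Ingrid: 307–213 for Priya.
Priya beats every other option head-to-head.

Priya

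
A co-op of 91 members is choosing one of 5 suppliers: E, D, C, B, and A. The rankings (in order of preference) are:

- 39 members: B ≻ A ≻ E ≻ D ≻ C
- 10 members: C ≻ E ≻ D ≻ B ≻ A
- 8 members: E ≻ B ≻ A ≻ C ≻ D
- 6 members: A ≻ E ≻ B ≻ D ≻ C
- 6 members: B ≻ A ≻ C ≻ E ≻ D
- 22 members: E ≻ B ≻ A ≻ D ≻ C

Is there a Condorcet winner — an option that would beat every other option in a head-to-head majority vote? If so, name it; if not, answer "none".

none

Checking pairwise contests:
A beats E 51–40.
E beats D 91–0.
E beats C 75–16.
E beats B 46–45.
B beats A 85–6.
Every option loses at least one head-to-head, so there is no Condorcet winner.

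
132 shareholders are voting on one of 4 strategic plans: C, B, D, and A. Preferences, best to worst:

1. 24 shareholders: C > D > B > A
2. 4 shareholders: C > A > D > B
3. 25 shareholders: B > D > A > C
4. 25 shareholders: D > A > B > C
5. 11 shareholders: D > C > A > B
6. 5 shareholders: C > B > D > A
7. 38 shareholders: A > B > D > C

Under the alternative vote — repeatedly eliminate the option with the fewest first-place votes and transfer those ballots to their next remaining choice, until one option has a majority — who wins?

D

Round 1: C 33, B 25, D 36, A 38. Eliminate B.
Round 2: C 33, D 61, A 38. Eliminate C.
Round 3: D 90, A 42. D has a majority.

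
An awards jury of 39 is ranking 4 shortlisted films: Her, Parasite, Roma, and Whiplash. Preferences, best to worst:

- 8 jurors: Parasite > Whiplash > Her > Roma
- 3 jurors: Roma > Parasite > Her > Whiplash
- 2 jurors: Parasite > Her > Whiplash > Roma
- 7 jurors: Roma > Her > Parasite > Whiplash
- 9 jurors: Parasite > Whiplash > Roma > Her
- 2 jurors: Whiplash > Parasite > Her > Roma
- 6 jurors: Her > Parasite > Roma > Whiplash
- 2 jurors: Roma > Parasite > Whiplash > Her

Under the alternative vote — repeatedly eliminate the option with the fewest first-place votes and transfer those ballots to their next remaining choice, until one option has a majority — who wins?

Parasite

Round 1: Her 6, Parasite 19, Roma 12, Whiplash 2. Eliminate Whiplash.
Round 2: Her 6, Parasite 21, Roma 12. Parasite has a majority.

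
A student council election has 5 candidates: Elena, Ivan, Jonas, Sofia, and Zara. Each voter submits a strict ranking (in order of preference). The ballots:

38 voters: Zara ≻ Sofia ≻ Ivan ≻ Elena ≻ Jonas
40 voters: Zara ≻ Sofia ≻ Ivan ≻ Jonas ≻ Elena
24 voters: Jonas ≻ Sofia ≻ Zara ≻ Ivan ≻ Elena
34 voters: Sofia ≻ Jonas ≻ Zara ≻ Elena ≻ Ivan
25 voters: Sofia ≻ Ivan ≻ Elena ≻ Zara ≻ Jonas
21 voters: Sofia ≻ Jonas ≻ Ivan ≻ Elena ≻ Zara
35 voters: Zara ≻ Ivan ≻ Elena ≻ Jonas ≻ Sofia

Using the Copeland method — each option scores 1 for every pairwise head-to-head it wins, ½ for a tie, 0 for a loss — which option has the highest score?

Elena: loses to Ivan, Jonas, Sofia, and Zara → score 0.
Ivan: beats Elena and Jonas; loses to Sofia and Zara → score 2.
Jonas: beats Elena; loses to Ivan, Sofia, and Zara → score 1.
Sofia: beats Elena, Ivan, and Jonas; loses to Zara → score 3.
Zara: beats Elena, Ivan, Jonas, and Sofia → score 4.
Zara has the best pairwise record.

Zara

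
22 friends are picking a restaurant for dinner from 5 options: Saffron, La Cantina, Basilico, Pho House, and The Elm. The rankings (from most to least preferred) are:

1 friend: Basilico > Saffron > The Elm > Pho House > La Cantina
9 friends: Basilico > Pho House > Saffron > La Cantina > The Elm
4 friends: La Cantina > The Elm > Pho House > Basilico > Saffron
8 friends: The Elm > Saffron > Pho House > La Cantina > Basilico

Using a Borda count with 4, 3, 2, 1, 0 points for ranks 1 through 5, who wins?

Pho House

Saffron: 1·3 + 9·2 + 4·0 + 8·3 = 45
La Cantina: 1·0 + 9·1 + 4·4 + 8·1 = 33
Basilico: 1·4 + 9·4 + 4·1 + 8·0 = 44
Pho House: 1·1 + 9·3 + 4·2 + 8·2 = 52
The Elm: 1·2 + 9·0 + 4·3 + 8·4 = 46
Pho House has the highest Borda score (52).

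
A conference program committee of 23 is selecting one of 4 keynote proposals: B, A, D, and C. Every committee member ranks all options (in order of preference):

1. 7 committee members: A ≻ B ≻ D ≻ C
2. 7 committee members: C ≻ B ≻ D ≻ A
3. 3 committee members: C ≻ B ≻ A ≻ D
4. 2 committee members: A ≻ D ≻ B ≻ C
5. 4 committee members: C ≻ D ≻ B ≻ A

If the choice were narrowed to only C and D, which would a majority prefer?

C

Voters preferring C to D: 14; preferring D to C: 9.
C wins the head-to-head.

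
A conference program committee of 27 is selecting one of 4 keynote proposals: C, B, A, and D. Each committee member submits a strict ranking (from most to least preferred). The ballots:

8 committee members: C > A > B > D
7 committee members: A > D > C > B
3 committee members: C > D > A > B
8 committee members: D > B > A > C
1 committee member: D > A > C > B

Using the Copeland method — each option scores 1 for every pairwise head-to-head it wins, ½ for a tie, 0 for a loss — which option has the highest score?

A

C: beats B; loses to A and D → score 1.
B: loses to C, A, and D → score 0.
A: beats C, B, and D → score 3.
D: beats C and B; loses to A → score 2.
A has the best pairwise record.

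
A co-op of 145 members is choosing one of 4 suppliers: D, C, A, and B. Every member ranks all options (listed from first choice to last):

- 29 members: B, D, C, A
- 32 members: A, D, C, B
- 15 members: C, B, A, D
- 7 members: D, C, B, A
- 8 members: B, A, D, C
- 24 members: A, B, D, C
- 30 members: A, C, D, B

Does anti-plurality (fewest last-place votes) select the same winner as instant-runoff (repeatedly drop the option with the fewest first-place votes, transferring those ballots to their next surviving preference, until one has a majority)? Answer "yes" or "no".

Anti-plurality — last-place votes: D 15, C 32, A 36, B 62. Winner: D.
Instant-runoff — R1 D 7, C 15, A 86, B 37 (A winner). Winner: A.
The two methods disagree.

no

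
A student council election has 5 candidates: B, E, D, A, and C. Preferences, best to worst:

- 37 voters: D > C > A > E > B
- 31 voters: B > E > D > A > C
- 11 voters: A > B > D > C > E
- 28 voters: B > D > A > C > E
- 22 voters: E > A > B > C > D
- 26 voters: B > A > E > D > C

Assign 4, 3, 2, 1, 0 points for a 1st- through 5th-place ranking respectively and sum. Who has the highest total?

B

B: 37·0 + 31·4 + 11·3 + 28·4 + 22·2 + 26·4 = 417
E: 37·1 + 31·3 + 11·0 + 28·0 + 22·4 + 26·2 = 270
D: 37·4 + 31·2 + 11·2 + 28·3 + 22·0 + 26·1 = 342
A: 37·2 + 31·1 + 11·4 + 28·2 + 22·3 + 26·3 = 349
C: 37·3 + 31·0 + 11·1 + 28·1 + 22·1 + 26·0 = 172
B has the highest Borda score (417).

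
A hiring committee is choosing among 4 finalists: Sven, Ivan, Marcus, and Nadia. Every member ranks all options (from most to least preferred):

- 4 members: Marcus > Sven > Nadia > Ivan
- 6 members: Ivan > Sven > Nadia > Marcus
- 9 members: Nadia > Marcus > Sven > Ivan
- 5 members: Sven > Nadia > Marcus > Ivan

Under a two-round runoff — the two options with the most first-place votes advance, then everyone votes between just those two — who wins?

Round 1 first-place votes: Sven 5, Ivan 6, Marcus 4, Nadia 9.
Nadia and Ivan advance.
Runoff: Nadia is preferred to Ivan by 18 voters; Ivan by 6.
Nadia wins the runoff.

Nadia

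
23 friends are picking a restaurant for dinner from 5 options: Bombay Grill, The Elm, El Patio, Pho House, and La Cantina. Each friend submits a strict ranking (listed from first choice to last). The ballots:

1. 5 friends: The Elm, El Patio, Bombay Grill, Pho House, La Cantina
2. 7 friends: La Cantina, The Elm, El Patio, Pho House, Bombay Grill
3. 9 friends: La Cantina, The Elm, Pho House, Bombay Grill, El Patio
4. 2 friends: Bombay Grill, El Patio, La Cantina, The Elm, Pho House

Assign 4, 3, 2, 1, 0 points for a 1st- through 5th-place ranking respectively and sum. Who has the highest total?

Bombay Grill: 5·2 + 7·0 + 9·1 + 2·4 = 27
The Elm: 5·4 + 7·3 + 9·3 + 2·1 = 70
El Patio: 5·3 + 7·2 + 9·0 + 2·3 = 35
Pho House: 5·1 + 7·1 + 9·2 + 2·0 = 30
La Cantina: 5·0 + 7·4 + 9·4 + 2·2 = 68
The Elm has the highest Borda score (70).

The Elm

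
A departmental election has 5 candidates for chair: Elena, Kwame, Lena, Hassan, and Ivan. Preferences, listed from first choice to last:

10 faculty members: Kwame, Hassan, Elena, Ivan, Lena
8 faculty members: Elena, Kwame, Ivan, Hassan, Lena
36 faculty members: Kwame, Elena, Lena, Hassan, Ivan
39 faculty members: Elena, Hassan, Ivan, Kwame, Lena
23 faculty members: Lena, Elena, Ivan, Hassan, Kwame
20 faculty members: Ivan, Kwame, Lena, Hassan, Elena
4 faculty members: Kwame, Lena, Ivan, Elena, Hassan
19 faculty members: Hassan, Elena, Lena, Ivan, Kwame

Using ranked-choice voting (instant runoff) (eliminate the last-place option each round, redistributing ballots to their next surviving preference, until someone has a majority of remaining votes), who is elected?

Round 1: Elena 47, Kwame 50, Lena 23, Hassan 19, Ivan 20. Eliminate Hassan.
Round 2: Elena 66, Kwame 50, Lena 23, Ivan 20. Eliminate Ivan.
Round 3: Elena 66, Kwame 70, Lena 23. Eliminate Lena.
Round 4: Elena 89, Kwame 70. Elena has a majority.

Elena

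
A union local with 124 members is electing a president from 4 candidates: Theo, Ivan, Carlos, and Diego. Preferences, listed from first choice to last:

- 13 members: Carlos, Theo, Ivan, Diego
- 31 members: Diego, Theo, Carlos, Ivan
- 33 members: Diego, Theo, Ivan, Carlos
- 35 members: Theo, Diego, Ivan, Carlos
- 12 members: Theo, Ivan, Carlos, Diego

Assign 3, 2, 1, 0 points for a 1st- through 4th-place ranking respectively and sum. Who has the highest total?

Theo

Theo: 13·2 + 31·2 + 33·2 + 35·3 + 12·3 = 295
Ivan: 13·1 + 31·0 + 33·1 + 35·1 + 12·2 = 105
Carlos: 13·3 + 31·1 + 33·0 + 35·0 + 12·1 = 82
Diego: 13·0 + 31·3 + 33·3 + 35·2 + 12·0 = 262
Theo has the highest Borda score (295).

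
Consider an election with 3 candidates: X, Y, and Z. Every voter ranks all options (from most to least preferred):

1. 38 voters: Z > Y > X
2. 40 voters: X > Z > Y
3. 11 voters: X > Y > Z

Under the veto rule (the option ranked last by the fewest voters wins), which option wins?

Last-place votes: X 38, Y 40, Z 11.
Z is ranked last by the fewest voters, so Z wins.

Z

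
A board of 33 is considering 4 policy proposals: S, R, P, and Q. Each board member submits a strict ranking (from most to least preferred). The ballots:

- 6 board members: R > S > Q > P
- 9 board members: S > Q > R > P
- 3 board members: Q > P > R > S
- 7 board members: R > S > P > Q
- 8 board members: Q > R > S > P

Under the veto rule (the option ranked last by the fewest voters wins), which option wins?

Last-place votes: S 3, R 0, P 23, Q 7.
R is ranked last by the fewest voters, so R wins.

R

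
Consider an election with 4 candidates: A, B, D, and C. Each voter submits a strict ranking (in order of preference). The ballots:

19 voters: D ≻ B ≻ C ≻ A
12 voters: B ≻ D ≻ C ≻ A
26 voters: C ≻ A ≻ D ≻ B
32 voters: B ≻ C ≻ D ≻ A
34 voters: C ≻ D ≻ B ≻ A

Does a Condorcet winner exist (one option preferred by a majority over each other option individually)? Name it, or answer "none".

none

Checking pairwise contests:
B beats A 97–26.
D beats B 79–44.
C beats D 92–31.
B beats C 63–60.
Every option loses at least one head-to-head, so there is no Condorcet winner.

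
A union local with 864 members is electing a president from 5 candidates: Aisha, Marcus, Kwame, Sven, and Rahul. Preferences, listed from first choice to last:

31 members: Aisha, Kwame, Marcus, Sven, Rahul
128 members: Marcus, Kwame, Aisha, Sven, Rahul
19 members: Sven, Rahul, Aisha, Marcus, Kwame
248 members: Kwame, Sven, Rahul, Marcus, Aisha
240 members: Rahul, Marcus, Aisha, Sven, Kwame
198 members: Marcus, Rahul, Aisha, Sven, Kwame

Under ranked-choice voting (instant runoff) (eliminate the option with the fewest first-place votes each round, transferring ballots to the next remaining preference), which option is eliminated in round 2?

Round 1: Aisha 31, Marcus 326, Kwame 248, Sven 19, Rahul 240. Eliminate Sven.
Round 2: Aisha 31, Marcus 326, Kwame 248, Rahul 259. Eliminate Aisha.

Aisha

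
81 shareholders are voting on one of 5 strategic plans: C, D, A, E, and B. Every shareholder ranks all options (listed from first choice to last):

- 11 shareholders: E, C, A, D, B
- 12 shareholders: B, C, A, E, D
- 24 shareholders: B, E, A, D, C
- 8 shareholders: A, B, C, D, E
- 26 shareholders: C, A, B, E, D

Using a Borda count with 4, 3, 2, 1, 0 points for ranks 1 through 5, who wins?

C: 11·3 + 12·3 + 24·0 + 8·2 + 26·4 = 189
D: 11·1 + 12·0 + 24·1 + 8·1 + 26·0 = 43
A: 11·2 + 12·2 + 24·2 + 8·4 + 26·3 = 204
E: 11·4 + 12·1 + 24·3 + 8·0 + 26·1 = 154
B: 11·0 + 12·4 + 24·4 + 8·3 + 26·2 = 220
B has the highest Borda score (220).

B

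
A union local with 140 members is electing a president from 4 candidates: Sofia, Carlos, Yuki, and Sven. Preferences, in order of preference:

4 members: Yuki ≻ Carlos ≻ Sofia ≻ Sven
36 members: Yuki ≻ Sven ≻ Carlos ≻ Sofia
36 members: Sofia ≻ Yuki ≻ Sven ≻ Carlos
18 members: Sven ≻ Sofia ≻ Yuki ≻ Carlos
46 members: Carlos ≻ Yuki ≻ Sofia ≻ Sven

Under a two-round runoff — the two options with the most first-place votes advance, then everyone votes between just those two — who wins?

Yuki

Round 1 first-place votes: Sofia 36, Carlos 46, Yuki 40, Sven 18.
Carlos and Yuki advance.
Runoff: Carlos is preferred to Yuki by 46 voters; Yuki by 94.
Yuki wins the runoff.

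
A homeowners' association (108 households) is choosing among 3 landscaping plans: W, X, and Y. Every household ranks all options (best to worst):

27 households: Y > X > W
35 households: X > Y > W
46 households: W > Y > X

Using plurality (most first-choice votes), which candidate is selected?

W

First-place votes: W 46, X 35, Y 27.
W has the most first-place votes.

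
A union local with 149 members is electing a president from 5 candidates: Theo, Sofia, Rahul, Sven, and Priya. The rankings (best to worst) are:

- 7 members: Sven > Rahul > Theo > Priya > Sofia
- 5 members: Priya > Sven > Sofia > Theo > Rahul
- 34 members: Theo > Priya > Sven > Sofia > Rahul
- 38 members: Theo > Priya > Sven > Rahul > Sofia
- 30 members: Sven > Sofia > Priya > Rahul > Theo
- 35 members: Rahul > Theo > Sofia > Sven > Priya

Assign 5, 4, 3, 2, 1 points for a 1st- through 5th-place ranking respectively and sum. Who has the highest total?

Theo

Theo: 7·3 + 5·2 + 34·5 + 38·5 + 30·1 + 35·4 = 561
Sofia: 7·1 + 5·3 + 34·2 + 38·1 + 30·4 + 35·3 = 353
Rahul: 7·4 + 5·1 + 34·1 + 38·2 + 30·2 + 35·5 = 378
Sven: 7·5 + 5·4 + 34·3 + 38·3 + 30·5 + 35·2 = 491
Priya: 7·2 + 5·5 + 34·4 + 38·4 + 30·3 + 35·1 = 452
Theo has the highest Borda score (561).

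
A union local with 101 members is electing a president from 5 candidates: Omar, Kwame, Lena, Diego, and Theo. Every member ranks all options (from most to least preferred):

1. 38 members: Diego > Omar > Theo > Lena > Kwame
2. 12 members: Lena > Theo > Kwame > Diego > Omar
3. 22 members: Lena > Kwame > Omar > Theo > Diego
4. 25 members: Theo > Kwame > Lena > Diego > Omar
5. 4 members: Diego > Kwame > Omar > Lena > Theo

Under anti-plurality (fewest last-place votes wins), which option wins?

Lena

Last-place votes: Omar 37, Kwame 38, Lena 0, Diego 22, Theo 4.
Lena is ranked last by the fewest voters, so Lena wins.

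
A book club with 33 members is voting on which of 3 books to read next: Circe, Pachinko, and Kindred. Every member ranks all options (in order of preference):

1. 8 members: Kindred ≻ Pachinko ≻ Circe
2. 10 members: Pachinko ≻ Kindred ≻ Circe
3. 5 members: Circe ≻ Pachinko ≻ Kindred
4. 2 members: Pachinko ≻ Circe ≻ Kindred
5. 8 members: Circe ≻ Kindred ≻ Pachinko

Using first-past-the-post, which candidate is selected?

Circe

First-place votes: Circe 13, Pachinko 12, Kindred 8.
Circe has the most first-place votes.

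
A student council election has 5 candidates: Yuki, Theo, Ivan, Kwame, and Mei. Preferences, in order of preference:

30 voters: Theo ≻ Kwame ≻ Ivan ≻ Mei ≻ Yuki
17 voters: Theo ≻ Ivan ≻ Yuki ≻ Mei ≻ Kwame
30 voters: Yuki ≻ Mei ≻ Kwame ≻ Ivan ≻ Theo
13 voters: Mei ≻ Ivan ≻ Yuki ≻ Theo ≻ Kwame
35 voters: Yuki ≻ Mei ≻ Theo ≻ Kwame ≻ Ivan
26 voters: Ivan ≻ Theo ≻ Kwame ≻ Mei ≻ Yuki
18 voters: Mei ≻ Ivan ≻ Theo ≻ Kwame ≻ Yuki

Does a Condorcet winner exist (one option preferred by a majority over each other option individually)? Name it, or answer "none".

Mei vs Yuki: 87–82 for Mei.
Mei vs Theo: 96–73 for Mei.
Mei vs Ivan: 96–73 for Mei.
Mei vs Kwame: 113–56 for Mei.
Mei beats every other option head-to-head.

Mei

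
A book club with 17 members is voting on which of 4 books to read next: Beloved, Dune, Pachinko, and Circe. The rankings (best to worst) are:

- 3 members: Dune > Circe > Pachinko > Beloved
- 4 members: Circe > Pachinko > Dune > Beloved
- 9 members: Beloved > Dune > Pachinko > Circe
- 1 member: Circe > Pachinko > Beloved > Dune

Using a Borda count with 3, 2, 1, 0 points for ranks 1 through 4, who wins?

Dune

Beloved: 3·0 + 4·0 + 9·3 + 1·1 = 28
Dune: 3·3 + 4·1 + 9·2 + 1·0 = 31
Pachinko: 3·1 + 4·2 + 9·1 + 1·2 = 22
Circe: 3·2 + 4·3 + 9·0 + 1·3 = 21
Dune has the highest Borda score (31).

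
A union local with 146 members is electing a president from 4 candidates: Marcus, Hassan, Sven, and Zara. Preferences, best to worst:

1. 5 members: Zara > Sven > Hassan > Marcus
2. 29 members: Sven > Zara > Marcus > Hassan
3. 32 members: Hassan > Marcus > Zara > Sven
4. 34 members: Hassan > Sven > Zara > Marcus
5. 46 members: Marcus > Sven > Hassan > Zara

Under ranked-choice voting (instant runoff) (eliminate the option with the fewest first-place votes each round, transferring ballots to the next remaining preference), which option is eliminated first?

Zara

Round 1: Marcus 46, Hassan 66, Sven 29, Zara 5. Eliminate Zara.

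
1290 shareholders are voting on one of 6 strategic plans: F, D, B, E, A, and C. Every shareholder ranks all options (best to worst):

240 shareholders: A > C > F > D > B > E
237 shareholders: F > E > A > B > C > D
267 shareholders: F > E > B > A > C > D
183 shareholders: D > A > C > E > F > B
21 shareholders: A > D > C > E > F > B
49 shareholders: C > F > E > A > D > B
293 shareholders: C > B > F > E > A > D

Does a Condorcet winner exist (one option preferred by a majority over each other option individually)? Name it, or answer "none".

none

Checking pairwise contests:
C beats F 786–504.
F beats D 1086–204.
F beats B 997–293.
F beats E 1086–204.
F beats A 846–444.
A beats C 948–342.
Every option loses at least one head-to-head, so there is no Condorcet winner.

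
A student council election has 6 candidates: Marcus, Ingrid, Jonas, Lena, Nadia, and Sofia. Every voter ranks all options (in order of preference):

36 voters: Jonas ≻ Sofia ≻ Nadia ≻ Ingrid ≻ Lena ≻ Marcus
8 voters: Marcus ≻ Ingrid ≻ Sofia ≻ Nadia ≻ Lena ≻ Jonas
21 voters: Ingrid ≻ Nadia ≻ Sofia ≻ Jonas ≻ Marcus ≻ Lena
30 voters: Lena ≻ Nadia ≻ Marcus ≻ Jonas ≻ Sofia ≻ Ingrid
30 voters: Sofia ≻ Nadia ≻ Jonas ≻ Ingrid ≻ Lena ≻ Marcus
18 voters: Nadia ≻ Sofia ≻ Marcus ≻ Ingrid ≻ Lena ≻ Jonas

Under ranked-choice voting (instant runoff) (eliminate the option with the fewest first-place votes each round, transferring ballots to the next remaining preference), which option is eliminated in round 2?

Round 1: Marcus 8, Ingrid 21, Jonas 36, Lena 30, Nadia 18, Sofia 30. Eliminate Marcus.
Round 2: Ingrid 29, Jonas 36, Lena 30, Nadia 18, Sofia 30. Eliminate Nadia.

Nadia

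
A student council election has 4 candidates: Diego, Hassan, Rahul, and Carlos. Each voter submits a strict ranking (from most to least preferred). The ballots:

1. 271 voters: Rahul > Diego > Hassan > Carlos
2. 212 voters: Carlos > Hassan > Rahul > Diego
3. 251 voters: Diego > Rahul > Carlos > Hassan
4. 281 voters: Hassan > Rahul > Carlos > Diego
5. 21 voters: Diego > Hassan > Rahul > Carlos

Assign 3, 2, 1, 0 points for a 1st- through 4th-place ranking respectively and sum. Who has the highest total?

Diego: 271·2 + 212·0 + 251·3 + 281·0 + 21·3 = 1358
Hassan: 271·1 + 212·2 + 251·0 + 281·3 + 21·2 = 1580
Rahul: 271·3 + 212·1 + 251·2 + 281·2 + 21·1 = 2110
Carlos: 271·0 + 212·3 + 251·1 + 281·1 + 21·0 = 1168
Rahul has the highest Borda score (2110).

Rahul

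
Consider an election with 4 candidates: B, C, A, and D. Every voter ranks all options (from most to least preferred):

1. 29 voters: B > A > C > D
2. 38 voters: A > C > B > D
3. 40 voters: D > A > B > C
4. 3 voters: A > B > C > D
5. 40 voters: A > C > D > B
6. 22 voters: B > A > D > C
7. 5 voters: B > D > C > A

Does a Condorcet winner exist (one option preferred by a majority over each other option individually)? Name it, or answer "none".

A

A vs B: 121–56 for A.
A vs C: 172–5 for A.
A vs D: 132–45 for A.
A beats every other option head-to-head.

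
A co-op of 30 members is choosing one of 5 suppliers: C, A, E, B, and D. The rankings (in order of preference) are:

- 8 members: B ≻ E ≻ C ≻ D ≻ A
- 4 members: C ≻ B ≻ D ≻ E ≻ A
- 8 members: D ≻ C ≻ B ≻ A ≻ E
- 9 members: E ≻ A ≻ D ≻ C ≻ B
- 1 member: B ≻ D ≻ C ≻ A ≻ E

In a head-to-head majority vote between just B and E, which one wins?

B

Voters preferring B to E: 21; preferring E to B: 9.
B wins the head-to-head.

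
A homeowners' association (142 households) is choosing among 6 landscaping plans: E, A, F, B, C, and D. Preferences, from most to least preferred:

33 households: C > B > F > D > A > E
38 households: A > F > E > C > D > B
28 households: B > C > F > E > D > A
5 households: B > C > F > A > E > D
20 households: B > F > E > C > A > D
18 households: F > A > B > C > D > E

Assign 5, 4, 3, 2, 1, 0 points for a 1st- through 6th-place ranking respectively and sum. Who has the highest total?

E: 33·0 + 38·3 + 28·2 + 5·1 + 20·3 + 18·0 = 235
A: 33·1 + 38·5 + 28·0 + 5·2 + 20·1 + 18·4 = 325
F: 33·3 + 38·4 + 28·3 + 5·3 + 20·4 + 18·5 = 520
B: 33·4 + 38·0 + 28·5 + 5·5 + 20·5 + 18·3 = 451
C: 33·5 + 38·2 + 28·4 + 5·4 + 20·2 + 18·2 = 449
D: 33·2 + 38·1 + 28·1 + 5·0 + 20·0 + 18·1 = 150
F has the highest Borda score (520).

F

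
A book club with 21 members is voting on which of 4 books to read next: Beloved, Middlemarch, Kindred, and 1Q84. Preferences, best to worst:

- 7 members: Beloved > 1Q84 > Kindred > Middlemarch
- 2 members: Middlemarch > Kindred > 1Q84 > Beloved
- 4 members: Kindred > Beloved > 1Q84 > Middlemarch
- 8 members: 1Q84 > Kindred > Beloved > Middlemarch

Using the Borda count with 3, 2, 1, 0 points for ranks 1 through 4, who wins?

1Q84

Beloved: 7·3 + 2·0 + 4·2 + 8·1 = 37
Middlemarch: 7·0 + 2·3 + 4·0 + 8·0 = 6
Kindred: 7·1 + 2·2 + 4·3 + 8·2 = 39
1Q84: 7·2 + 2·1 + 4·1 + 8·3 = 44
1Q84 has the highest Borda score (44).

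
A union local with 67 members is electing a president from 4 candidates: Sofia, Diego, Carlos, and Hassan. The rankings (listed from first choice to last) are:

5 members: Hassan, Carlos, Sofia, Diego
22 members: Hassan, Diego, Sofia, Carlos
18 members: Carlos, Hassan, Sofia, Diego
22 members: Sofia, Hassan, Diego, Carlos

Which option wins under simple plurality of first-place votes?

First-place votes: Sofia 22, Diego 0, Carlos 18, Hassan 27.
Hassan has the most first-place votes.

Hassan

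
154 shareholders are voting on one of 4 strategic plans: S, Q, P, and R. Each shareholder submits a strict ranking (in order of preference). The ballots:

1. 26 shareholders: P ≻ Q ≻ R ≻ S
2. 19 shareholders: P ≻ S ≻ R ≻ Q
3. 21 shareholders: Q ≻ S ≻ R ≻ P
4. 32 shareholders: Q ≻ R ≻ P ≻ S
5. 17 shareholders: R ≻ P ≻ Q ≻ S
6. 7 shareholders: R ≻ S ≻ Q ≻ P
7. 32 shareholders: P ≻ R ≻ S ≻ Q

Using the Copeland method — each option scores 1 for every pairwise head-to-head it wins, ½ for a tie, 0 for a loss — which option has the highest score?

P

S: loses to Q, P, and R → score 0.
Q: beats S and R; loses to P → score 2.
P: beats S and Q; ties R → score 2.5.
R: beats S; ties P; loses to Q → score 1.5.
P has the best pairwise record.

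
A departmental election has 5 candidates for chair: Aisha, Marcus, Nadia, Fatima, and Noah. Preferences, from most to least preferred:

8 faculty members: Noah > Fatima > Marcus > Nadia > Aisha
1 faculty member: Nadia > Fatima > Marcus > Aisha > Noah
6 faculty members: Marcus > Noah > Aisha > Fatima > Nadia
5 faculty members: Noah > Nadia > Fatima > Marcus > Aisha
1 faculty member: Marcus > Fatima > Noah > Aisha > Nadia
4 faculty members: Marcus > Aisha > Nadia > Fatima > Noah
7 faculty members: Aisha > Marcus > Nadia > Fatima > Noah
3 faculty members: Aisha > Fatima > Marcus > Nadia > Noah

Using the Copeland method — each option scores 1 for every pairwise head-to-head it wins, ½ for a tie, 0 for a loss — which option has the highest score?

Marcus

Aisha: beats Nadia and Fatima; loses to Marcus and Noah → score 2.
Marcus: beats Aisha, Nadia, Fatima, and Noah → score 4.
Nadia: loses to Aisha, Marcus, Fatima, and Noah → score 0.
Fatima: beats Nadia; loses to Aisha, Marcus, and Noah → score 1.
Noah: beats Aisha, Nadia, and Fatima; loses to Marcus → score 3.
Marcus has the best pairwise record.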